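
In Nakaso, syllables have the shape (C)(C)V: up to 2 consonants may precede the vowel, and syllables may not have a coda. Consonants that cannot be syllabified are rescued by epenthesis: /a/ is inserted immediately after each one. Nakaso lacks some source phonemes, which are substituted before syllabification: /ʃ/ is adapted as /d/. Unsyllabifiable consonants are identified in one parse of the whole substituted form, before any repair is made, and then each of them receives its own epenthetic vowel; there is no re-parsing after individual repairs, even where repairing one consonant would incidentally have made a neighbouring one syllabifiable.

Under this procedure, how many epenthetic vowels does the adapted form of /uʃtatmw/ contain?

After substitution the input is /udtatmw/.
The unsyllabifiable consonants are /t/, /m/, /w/; each receives one epenthetic vowel.

3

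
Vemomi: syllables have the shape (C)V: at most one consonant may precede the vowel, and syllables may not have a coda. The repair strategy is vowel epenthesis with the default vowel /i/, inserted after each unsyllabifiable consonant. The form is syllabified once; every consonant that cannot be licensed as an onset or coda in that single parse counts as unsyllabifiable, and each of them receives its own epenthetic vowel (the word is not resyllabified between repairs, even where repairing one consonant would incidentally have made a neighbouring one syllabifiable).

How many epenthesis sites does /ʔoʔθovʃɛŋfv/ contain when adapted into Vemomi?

5

The unsyllabifiable consonants are /ʔ/, /v/, /ŋ/, /f/, /v/; each receives one epenthetic vowel.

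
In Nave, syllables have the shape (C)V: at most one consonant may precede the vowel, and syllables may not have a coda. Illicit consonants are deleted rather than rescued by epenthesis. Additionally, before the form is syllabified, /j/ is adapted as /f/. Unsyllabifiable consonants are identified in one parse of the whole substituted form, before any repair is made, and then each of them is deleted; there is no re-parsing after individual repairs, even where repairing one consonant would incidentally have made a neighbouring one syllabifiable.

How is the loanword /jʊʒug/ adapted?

Substitution: /j/ → /f/, giving /fʊʒug/.
Syllabifying with onset maximization leaves /g/ stranded (no codas are permitted; onsets are limited to one consonant).
Deleting the stranded consonants removes /g/.

fʊʒu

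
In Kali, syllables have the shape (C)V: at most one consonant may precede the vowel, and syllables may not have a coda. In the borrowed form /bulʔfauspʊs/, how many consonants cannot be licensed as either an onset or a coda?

Under (C)V, the unsyllabifiable consonants are /l/, /ʔ/, /s/, /s/ (no codas are permitted; onsets are limited to one consonant).

4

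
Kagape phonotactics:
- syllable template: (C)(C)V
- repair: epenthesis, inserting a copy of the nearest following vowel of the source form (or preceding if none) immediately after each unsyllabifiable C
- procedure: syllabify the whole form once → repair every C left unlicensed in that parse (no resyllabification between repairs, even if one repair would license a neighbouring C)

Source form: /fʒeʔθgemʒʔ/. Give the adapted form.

The consonants /ʔ/, /m/, /ʒ/, /ʔ/ cannot be parsed into a legal (C)(C)V syllable (no codas are permitted; onsets may contain at most 2 consonants).
Epenthesis after each stranded consonant: /ʔ/ → /ʔe/, /m/ → /me/, /ʒ/ → /ʒe/, /ʔ/ → /ʔe/.

fʒeʔeθgemeʒeʔe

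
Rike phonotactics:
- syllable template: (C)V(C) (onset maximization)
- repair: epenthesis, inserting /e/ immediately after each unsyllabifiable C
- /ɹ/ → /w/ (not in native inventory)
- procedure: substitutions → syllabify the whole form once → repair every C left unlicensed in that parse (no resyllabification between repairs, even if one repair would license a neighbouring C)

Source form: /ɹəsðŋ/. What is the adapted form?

Substitution: /ɹ/ → /w/, giving /wəsðŋ/.
Under (C)V(C), the unsyllabifiable consonants are /ð/, /ŋ/ (at most one coda consonant is licensed; onsets are limited to one consonant).
Inserting the epenthetic vowel yields /ð/ → /ðe/, /ŋ/ → /ŋe/.

wəsðeŋe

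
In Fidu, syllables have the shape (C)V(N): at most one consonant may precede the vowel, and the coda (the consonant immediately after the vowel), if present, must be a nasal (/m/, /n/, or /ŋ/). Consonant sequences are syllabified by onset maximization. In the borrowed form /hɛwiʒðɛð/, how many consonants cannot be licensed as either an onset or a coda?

2

Under (C)V(N), the unsyllabifiable consonants are /ʒ/, /ð/ (only a nasal (/m/, /n/, or /ŋ/) is licensed in coda position; onsets are limited to one consonant).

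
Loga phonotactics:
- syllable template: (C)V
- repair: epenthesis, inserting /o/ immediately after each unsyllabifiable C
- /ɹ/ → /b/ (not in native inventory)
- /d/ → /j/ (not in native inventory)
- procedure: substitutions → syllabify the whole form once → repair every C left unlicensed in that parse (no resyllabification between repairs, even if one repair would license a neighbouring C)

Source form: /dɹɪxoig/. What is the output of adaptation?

jobɪxoigo

Substitution: /d/ → /j/, /ɹ/ → /b/, giving /jbɪxoig/.
Syllabifying with onset maximization leaves /j/, /g/ stranded (no codas are permitted; onsets are limited to one consonant).
Epenthesis after each stranded consonant: /j/ → /jo/, /g/ → /go/.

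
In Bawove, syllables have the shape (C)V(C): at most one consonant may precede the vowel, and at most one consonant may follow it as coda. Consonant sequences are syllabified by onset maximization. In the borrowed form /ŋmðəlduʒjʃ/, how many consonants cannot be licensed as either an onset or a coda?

4

Syllabifying with onset maximization leaves /ŋ/, /m/, /j/, /ʃ/ stranded (at most one coda consonant is licensed; onsets are limited to one consonant).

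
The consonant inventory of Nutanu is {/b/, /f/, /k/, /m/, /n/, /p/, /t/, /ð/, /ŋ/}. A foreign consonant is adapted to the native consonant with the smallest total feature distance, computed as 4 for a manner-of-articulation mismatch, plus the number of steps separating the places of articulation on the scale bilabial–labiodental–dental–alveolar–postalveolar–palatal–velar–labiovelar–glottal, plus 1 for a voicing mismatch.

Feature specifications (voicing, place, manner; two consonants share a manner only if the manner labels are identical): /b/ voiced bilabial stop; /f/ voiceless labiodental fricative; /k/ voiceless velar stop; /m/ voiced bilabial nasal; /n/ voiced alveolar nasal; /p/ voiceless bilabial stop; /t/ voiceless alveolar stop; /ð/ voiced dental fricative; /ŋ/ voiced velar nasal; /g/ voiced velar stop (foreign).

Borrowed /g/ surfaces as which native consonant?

/k/ is closest: same manner (stop), place distance 0 (velar→velar), voicing differs (+1); total 1. Next closest is /t/ at distance 4.

k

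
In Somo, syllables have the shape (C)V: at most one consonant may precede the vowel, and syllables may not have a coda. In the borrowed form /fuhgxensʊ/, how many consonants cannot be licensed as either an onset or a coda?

3

Under (C)V, the unsyllabifiable consonants are /h/, /g/, /n/ (no codas are permitted; onsets are limited to one consonant).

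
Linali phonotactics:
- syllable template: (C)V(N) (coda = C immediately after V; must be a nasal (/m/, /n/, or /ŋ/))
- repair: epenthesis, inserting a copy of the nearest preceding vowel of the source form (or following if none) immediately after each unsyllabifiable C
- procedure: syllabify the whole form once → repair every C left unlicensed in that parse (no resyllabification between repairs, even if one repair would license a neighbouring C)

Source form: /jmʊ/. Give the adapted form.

The consonants /j/ cannot be parsed into a legal (C)V(N) syllable (only a nasal (/m/, /n/, or /ŋ/) is licensed in coda position; onsets are limited to one consonant).
Inserting the epenthetic vowel yields /j/ → /jʊ/.

jʊmʊ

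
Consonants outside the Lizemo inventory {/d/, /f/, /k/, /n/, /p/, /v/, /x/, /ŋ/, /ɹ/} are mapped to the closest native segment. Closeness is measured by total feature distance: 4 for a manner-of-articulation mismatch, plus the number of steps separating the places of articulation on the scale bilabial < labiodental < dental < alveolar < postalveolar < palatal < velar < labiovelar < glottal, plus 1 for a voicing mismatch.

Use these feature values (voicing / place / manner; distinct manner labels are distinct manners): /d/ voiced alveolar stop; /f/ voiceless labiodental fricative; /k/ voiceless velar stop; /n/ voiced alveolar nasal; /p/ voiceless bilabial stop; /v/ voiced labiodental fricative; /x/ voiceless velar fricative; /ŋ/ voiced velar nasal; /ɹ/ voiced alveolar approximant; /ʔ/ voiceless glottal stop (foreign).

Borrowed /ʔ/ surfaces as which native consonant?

/k/ is closest: same manner (stop), place distance 2 (glottal→velar), same voicing; total 2. Next closest is /d/ at distance 6.

k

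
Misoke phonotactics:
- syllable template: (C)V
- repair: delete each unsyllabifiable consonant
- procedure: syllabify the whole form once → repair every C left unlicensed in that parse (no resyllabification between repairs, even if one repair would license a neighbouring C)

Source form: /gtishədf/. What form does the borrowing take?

tihə

The consonants /g/, /s/, /d/, /f/ cannot be parsed into a legal (C)V syllable (no codas are permitted; onsets are limited to one consonant).
Deletion applies to /g/, /s/, /d/, /f/.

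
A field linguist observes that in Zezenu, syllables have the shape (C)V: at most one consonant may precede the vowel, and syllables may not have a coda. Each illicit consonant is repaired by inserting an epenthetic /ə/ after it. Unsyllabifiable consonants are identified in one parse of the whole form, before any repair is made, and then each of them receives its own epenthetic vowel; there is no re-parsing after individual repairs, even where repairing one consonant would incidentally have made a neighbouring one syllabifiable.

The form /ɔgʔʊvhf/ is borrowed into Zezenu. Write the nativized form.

ɔgəʔʊvəhəfə

Under (C)V, the unsyllabifiable consonants are /g/, /v/, /h/, /f/ (no codas are permitted; onsets are limited to one consonant).
Epenthesis after each stranded consonant: /g/ → /gə/, /v/ → /və/, /h/ → /hə/, /f/ → /fə/.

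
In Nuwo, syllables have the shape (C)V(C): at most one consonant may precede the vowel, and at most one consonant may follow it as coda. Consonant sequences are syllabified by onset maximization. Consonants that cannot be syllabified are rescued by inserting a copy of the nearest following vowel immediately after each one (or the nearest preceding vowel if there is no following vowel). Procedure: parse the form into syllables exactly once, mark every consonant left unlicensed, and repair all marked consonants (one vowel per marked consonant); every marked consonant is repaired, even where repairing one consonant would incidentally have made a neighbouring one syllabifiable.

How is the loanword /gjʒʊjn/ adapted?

Under (C)V(C), the unsyllabifiable consonants are /g/, /j/, /n/ (at most one coda consonant is licensed; onsets are limited to one consonant).
Epenthesis after each stranded consonant: /g/ → /gʊ/, /j/ → /jʊ/, /n/ → /nʊ/.

gʊjʊʒʊjnʊ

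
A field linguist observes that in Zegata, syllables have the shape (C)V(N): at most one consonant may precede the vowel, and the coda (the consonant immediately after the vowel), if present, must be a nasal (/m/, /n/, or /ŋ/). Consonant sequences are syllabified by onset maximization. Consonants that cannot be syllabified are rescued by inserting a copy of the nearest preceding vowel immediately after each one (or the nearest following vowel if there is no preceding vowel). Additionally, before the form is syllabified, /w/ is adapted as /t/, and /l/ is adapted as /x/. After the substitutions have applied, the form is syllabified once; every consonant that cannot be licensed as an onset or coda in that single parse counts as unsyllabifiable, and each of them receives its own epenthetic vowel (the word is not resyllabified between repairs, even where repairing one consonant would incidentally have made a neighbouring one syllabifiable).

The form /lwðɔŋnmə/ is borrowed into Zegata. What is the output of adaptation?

xɔtɔðɔŋnɔmə

Substitution: /l/ → /x/, /w/ → /t/, giving /xtðɔŋnmə/.
Syllabifying with onset maximization leaves /x/, /t/, /n/ stranded (only a nasal (/m/, /n/, or /ŋ/) is licensed in coda position; onsets are limited to one consonant).
Each unlicensed consonant becomes the onset of a new syllable: /x/ → /xɔ/, /t/ → /tɔ/, /n/ → /nɔ/.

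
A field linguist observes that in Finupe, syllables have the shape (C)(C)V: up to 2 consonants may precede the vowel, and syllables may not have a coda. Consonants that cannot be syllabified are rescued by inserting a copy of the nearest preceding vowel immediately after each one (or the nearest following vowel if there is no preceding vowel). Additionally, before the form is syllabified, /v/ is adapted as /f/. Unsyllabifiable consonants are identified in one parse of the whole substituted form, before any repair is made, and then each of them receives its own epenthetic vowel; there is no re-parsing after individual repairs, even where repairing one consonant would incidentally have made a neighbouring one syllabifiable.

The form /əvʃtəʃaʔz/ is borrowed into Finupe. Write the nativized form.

Substitution: /v/ → /f/, giving /əfʃtəʃaʔz/.
Under (C)(C)V, the unsyllabifiable consonants are /f/, /ʔ/, /z/ (no codas are permitted; onsets may contain at most 2 consonants).
Inserting the epenthetic vowel yields /f/ → /fə/, /ʔ/ → /ʔa/, /z/ → /za/.

əfəʃtəʃaʔaza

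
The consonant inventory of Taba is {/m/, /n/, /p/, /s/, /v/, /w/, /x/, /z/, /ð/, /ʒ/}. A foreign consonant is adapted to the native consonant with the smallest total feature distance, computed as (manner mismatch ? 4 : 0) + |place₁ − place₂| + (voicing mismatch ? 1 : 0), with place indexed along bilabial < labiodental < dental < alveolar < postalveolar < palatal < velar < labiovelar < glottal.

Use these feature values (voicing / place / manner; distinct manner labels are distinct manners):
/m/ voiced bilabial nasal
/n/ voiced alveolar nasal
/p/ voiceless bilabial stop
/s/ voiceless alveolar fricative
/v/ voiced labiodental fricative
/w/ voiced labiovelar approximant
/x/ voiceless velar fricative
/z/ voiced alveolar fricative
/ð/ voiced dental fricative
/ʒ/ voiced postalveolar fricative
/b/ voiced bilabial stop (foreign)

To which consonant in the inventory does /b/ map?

/p/ is closest: same manner (stop), place distance 0 (bilabial→bilabial), voicing differs (+1); total 1. Next closest is /m/ at distance 4.

p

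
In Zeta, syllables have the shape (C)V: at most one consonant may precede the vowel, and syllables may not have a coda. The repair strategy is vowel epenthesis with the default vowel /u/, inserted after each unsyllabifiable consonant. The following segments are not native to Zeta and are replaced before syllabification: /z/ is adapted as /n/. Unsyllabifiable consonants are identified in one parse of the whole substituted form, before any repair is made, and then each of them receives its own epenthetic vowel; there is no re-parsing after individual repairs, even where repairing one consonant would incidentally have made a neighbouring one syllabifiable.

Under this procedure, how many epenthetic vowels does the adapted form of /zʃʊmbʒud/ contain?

After substitution the input is /nʃʊmbʒud/.
The unsyllabifiable consonants are /n/, /m/, /b/, /d/; each receives one epenthetic vowel.

4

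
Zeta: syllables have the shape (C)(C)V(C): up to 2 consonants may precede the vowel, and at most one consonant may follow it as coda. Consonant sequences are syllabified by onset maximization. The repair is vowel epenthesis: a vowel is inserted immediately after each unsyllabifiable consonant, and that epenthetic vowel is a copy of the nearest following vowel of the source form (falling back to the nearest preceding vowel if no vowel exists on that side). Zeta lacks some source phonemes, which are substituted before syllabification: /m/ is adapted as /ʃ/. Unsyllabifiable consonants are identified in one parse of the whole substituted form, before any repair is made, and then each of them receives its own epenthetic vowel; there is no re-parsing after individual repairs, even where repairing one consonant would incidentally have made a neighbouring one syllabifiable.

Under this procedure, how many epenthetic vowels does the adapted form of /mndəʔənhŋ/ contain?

3

After substitution the input is /ʃndəʔənhŋ/.
The unsyllabifiable consonants are /ʃ/, /h/, /ŋ/; each receives one epenthetic vowel.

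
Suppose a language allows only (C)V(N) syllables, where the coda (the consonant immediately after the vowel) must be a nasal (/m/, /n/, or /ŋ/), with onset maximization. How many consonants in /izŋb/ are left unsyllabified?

3

Syllabifying with onset maximization leaves /z/, /ŋ/, /b/ stranded (only a nasal (/m/, /n/, or /ŋ/) is licensed in coda position; onsets are limited to one consonant).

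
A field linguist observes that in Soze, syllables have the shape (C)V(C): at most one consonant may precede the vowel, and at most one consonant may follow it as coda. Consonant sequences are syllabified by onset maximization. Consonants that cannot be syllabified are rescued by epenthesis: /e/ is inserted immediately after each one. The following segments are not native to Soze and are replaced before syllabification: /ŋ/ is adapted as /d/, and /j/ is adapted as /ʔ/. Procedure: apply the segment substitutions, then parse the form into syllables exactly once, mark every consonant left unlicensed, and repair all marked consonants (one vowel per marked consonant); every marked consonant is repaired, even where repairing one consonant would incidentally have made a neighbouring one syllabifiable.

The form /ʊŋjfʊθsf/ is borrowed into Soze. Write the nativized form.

ʊdʔefʊθsefe

Substitution: /ŋ/ → /d/, /j/ → /ʔ/, giving /ʊdʔfʊθsf/.
The consonants /ʔ/, /s/, /f/ cannot be parsed into a legal (C)V(C) syllable (at most one coda consonant is licensed; onsets are limited to one consonant).
Inserting the epenthetic vowel yields /ʔ/ → /ʔe/, /s/ → /se/, /f/ → /fe/.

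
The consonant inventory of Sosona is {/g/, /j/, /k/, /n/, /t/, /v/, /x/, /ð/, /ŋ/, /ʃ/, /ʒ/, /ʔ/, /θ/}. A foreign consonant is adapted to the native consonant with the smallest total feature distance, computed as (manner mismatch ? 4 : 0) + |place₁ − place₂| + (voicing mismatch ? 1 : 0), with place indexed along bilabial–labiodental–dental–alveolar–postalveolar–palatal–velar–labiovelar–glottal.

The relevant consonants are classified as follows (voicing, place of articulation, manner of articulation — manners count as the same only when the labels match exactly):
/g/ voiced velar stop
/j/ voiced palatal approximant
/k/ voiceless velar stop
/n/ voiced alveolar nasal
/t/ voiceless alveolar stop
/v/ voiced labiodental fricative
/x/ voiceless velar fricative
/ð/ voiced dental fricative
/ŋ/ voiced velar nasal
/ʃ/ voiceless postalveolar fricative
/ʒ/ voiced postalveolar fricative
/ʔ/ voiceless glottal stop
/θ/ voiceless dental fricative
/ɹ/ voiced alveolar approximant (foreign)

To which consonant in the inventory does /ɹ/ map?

/j/ is closest: same manner (approximant), place distance 2 (alveolar→palatal), same voicing; total 2. Next closest is /n/ at distance 4.

j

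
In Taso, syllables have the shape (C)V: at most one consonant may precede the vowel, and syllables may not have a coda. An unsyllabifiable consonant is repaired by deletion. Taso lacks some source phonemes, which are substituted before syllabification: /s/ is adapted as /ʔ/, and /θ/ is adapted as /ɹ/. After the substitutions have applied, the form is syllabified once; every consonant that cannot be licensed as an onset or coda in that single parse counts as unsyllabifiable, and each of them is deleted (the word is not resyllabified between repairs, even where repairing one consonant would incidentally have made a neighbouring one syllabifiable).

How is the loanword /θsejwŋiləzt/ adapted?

Substitution: /θ/ → /ɹ/, /s/ → /ʔ/, giving /ɹʔejwŋiləzt/.
Under (C)V, the unsyllabifiable consonants are /ɹ/, /j/, /w/, /z/, /t/ (no codas are permitted; onsets are limited to one consonant).
Deleting the stranded consonants removes /ɹ/, /j/, /w/, /z/, /t/.

ʔeŋilə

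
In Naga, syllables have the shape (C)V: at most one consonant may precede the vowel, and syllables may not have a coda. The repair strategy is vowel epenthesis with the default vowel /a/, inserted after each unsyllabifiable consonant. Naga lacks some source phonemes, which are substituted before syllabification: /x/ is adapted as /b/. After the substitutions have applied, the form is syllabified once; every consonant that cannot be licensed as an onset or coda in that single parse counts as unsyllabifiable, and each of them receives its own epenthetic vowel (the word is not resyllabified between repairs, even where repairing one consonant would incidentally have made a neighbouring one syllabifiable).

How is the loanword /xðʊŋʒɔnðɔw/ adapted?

baðʊŋaʒɔnaðɔwa

Substitution: /x/ → /b/, giving /bðʊŋʒɔnðɔw/.
Syllabifying with onset maximization leaves /b/, /ŋ/, /n/, /w/ stranded (no codas are permitted; onsets are limited to one consonant).
Each unlicensed consonant becomes the onset of a new syllable: /b/ → /ba/, /ŋ/ → /ŋa/, /n/ → /na/, /w/ → /wa/.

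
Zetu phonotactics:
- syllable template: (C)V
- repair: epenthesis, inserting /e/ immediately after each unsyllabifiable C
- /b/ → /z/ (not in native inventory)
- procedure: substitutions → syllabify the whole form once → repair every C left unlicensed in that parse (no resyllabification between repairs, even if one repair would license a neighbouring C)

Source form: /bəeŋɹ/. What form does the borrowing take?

Substitution: /b/ → /z/, giving /zəeŋɹ/.
The consonants /ŋ/, /ɹ/ cannot be parsed into a legal (C)V syllable (no codas are permitted; onsets are limited to one consonant).
Inserting the epenthetic vowel yields /ŋ/ → /ŋe/, /ɹ/ → /ɹe/.

zəeŋeɹe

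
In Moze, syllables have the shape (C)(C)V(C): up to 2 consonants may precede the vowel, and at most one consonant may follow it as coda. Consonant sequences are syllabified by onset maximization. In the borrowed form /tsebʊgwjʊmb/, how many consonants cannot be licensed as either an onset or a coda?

Syllabifying with onset maximization leaves /b/ stranded (at most one coda consonant is licensed; onsets may contain at most 2 consonants).

1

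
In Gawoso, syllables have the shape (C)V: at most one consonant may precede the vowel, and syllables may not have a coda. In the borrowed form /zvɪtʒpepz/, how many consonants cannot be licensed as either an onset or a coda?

The consonants /z/, /t/, /ʒ/, /p/, /z/ cannot be parsed into a legal (C)V syllable (no codas are permitted; onsets are limited to one consonant).

5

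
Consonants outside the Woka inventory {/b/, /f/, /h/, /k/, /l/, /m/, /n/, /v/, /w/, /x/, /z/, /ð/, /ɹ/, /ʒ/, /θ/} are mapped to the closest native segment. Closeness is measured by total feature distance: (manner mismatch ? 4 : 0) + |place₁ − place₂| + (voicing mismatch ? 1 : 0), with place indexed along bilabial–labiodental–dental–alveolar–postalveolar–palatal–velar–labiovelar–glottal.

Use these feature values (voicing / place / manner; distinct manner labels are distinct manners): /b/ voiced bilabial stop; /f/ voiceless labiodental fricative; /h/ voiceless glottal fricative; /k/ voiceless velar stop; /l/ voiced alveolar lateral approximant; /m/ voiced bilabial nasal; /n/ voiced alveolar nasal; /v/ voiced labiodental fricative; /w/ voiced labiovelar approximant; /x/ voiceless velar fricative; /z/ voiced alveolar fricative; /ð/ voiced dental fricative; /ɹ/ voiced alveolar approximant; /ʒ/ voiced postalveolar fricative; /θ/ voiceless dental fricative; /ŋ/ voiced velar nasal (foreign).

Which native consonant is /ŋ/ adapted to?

/n/ is closest: same manner (nasal), place distance 3 (velar→alveolar), same voicing; total 3. Next closest is /k/ at distance 5.

n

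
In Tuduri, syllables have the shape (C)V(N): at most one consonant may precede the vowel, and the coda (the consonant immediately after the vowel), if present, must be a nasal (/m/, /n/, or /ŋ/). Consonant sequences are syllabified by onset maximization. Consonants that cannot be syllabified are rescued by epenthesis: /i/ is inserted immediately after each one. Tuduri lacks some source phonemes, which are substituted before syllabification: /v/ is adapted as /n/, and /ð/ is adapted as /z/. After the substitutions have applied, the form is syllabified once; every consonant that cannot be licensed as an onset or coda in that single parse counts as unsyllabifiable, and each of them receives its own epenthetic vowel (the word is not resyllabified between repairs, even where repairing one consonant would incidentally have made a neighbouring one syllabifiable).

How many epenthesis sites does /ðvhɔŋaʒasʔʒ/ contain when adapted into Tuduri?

After substitution the input is /znhɔŋaʒasʔʒ/.
The unsyllabifiable consonants are /z/, /n/, /s/, /ʔ/, /ʒ/; each receives one epenthetic vowel.

5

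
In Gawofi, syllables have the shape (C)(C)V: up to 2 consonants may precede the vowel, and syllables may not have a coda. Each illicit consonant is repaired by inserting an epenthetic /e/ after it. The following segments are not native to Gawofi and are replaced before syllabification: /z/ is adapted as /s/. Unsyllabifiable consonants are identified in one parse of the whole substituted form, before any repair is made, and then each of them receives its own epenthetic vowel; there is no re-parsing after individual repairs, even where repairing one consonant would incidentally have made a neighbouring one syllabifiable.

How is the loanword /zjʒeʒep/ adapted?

sejʒeʒepe

Substitution: /z/ → /s/, giving /sjʒeʒep/.
Under (C)(C)V, the unsyllabifiable consonants are /s/, /p/ (no codas are permitted; onsets may contain at most 2 consonants).
Epenthesis after each stranded consonant: /s/ → /se/, /p/ → /pe/.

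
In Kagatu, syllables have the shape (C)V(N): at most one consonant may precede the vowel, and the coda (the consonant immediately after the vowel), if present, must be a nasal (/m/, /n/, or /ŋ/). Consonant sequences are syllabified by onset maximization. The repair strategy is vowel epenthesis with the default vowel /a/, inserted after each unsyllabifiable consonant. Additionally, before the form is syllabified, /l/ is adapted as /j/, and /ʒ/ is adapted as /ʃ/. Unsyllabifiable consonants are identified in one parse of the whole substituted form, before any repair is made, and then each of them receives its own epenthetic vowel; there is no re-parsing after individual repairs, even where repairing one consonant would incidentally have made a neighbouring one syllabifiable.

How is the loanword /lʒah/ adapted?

jaʃaha

Substitution: /l/ → /j/, /ʒ/ → /ʃ/, giving /jʃah/.
Under (C)V(N), the unsyllabifiable consonants are /j/, /h/ (only a nasal (/m/, /n/, or /ŋ/) is licensed in coda position; onsets are limited to one consonant).
Each unlicensed consonant becomes the onset of a new syllable: /j/ → /ja/, /h/ → /ha/.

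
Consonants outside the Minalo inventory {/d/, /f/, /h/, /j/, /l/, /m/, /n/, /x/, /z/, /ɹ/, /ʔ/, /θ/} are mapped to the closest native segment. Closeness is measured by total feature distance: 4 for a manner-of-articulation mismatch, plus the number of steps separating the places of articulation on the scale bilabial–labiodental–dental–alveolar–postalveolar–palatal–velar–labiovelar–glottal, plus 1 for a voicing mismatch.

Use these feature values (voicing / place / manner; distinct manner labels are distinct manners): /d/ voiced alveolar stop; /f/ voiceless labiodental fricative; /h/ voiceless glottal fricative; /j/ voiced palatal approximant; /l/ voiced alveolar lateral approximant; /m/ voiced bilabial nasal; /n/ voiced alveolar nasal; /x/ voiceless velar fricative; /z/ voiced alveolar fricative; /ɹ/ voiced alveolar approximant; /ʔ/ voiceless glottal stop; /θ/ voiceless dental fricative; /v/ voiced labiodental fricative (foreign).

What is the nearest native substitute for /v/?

/f/ is closest: same manner (fricative), place distance 0 (labiodental→labiodental), voicing differs (+1); total 1. Next closest is /z/ at distance 2.

f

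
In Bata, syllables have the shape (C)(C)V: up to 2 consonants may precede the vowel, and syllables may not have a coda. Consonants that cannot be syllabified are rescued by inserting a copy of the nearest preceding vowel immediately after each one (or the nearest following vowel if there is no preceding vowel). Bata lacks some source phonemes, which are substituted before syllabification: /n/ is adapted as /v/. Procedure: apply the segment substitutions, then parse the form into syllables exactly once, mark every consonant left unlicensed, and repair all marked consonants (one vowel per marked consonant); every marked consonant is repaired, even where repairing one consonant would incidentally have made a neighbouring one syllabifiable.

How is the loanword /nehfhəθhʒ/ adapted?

Substitution: /n/ → /v/, giving /vehfhəθhʒ/.
Under (C)(C)V, the unsyllabifiable consonants are /h/, /θ/, /h/, /ʒ/ (no codas are permitted; onsets may contain at most 2 consonants).
Inserting the epenthetic vowel yields /h/ → /he/, /θ/ → /θə/, /h/ → /hə/, /ʒ/ → /ʒə/.

vehefhəθəhəʒə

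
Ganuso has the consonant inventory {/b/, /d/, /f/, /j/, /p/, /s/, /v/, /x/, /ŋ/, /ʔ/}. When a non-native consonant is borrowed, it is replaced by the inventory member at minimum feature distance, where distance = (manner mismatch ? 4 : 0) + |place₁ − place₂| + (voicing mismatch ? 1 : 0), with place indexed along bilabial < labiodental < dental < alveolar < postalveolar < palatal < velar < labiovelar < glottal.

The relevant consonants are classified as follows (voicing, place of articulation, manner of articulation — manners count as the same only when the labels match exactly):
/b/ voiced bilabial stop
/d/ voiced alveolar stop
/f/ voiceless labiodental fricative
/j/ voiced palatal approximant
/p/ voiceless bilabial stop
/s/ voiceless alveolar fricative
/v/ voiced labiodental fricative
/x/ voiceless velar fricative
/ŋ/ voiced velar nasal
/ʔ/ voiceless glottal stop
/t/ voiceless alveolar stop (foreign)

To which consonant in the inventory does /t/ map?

/d/ is closest: same manner (stop), place distance 0 (alveolar→alveolar), voicing differs (+1); total 1. Next closest is /p/ at distance 3.

d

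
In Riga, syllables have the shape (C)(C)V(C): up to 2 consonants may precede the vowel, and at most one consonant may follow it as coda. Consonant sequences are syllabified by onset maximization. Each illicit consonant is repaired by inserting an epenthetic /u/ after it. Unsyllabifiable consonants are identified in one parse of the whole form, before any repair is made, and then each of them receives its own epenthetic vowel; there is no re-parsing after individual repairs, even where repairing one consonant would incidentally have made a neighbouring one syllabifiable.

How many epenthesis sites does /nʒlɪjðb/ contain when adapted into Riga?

The unsyllabifiable consonants are /n/, /ð/, /b/; each receives one epenthetic vowel.

3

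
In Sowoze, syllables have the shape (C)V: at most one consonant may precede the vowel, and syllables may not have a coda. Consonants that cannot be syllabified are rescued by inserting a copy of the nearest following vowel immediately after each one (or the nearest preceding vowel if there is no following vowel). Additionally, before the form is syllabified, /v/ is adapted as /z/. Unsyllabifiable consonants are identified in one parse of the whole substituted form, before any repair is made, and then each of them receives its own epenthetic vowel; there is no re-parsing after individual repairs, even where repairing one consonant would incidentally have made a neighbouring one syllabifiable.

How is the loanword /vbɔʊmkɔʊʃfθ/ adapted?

Substitution: /v/ → /z/, giving /zbɔʊmkɔʊʃfθ/.
Syllabifying with onset maximization leaves /z/, /m/, /ʃ/, /f/, /θ/ stranded (no codas are permitted; onsets are limited to one consonant).
Epenthesis after each stranded consonant: /z/ → /zɔ/, /m/ → /mɔ/, /ʃ/ → /ʃʊ/, /f/ → /fʊ/, /θ/ → /θʊ/.

zɔbɔʊmɔkɔʊʃʊfʊθʊ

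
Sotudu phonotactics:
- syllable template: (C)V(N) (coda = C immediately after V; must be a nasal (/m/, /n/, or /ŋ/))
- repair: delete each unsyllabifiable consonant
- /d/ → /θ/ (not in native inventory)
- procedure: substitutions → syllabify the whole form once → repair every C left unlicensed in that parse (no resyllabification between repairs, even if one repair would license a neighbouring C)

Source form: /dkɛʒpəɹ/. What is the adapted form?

Substitution: /d/ → /θ/, giving /θkɛʒpəɹ/.
Syllabifying with onset maximization leaves /θ/, /ʒ/, /ɹ/ stranded (only a nasal (/m/, /n/, or /ŋ/) is licensed in coda position; onsets are limited to one consonant).
Deletion applies to /θ/, /ʒ/, /ɹ/.

kɛpə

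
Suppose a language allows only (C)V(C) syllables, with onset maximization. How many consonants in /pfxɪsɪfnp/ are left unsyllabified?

Syllabifying with onset maximization leaves /p/, /f/, /n/, /p/ stranded (at most one coda consonant is licensed; onsets are limited to one consonant).

4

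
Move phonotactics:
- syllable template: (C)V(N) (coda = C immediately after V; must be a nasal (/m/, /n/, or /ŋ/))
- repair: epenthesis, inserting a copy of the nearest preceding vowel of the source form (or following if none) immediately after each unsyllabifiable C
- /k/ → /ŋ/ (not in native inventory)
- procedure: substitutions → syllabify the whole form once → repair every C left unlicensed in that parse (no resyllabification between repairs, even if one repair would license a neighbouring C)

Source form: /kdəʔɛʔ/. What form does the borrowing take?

ŋədəʔɛʔɛ

Substitution: /k/ → /ŋ/, giving /ŋdəʔɛʔ/.
Under (C)V(N), the unsyllabifiable consonants are /ŋ/, /ʔ/ (only a nasal (/m/, /n/, or /ŋ/) is licensed in coda position; onsets are limited to one consonant).
Epenthesis after each stranded consonant: /ŋ/ → /ŋə/, /ʔ/ → /ʔɛ/.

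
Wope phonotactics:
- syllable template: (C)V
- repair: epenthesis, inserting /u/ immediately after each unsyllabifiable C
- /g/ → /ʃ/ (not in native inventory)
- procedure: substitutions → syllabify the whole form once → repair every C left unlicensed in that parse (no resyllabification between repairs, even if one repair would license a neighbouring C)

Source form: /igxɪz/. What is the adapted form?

Substitution: /g/ → /ʃ/, giving /iʃxɪz/.
The consonants /ʃ/, /z/ cannot be parsed into a legal (C)V syllable (no codas are permitted; onsets are limited to one consonant).
Epenthesis after each stranded consonant: /ʃ/ → /ʃu/, /z/ → /zu/.

iʃuxɪzu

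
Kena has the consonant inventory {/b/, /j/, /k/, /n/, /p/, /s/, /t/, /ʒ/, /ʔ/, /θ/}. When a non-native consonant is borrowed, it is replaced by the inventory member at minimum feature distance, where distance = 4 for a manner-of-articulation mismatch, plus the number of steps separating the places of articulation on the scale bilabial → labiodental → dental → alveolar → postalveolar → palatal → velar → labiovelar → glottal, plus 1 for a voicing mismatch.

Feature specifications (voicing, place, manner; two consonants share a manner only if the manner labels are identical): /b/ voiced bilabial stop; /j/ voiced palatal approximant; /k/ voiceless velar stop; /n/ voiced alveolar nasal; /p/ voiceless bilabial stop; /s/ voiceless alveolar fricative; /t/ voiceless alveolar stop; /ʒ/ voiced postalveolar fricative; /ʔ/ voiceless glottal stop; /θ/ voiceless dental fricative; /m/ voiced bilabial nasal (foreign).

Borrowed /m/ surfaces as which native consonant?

n

/n/ is closest: same manner (nasal), place distance 3 (bilabial→alveolar), same voicing; total 3. Next closest is /b/ at distance 4.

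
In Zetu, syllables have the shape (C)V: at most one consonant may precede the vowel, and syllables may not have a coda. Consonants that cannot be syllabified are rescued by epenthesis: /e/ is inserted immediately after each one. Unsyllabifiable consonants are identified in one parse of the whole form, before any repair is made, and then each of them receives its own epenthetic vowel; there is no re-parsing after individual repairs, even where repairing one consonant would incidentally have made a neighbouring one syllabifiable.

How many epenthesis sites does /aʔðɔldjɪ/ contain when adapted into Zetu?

3

The unsyllabifiable consonants are /ʔ/, /l/, /d/; each receives one epenthetic vowel.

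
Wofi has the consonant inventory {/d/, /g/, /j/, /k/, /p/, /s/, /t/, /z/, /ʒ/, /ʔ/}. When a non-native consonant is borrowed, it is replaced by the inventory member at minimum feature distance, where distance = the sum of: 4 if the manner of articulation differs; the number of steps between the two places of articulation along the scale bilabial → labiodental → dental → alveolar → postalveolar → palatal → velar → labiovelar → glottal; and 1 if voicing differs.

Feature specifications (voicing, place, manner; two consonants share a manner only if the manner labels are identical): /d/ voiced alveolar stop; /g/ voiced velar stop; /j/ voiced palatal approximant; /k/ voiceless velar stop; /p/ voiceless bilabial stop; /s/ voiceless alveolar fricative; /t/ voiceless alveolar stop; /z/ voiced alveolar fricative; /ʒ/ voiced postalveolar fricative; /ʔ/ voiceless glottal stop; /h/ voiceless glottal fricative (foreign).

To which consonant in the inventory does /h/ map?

ʔ

/ʔ/ is closest: manner differs (fricative→stop, +4), place distance 0 (glottal→glottal), same voicing; total 4. Next closest is /s/ at distance 5.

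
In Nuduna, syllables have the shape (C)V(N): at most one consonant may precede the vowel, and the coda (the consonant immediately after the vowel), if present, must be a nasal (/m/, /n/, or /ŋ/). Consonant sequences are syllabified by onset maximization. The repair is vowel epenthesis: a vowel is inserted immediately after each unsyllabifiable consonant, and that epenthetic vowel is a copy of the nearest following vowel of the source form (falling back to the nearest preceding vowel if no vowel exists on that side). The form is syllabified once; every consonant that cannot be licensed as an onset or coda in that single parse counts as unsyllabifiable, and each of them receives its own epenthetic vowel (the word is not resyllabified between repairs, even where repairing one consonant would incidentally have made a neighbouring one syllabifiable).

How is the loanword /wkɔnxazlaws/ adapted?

Under (C)V(N), the unsyllabifiable consonants are /w/, /z/, /w/, /s/ (only a nasal (/m/, /n/, or /ŋ/) is licensed in coda position; onsets are limited to one consonant).
Inserting the epenthetic vowel yields /w/ → /wɔ/, /z/ → /za/, /w/ → /wa/, /s/ → /sa/.

wɔkɔnxazalawasa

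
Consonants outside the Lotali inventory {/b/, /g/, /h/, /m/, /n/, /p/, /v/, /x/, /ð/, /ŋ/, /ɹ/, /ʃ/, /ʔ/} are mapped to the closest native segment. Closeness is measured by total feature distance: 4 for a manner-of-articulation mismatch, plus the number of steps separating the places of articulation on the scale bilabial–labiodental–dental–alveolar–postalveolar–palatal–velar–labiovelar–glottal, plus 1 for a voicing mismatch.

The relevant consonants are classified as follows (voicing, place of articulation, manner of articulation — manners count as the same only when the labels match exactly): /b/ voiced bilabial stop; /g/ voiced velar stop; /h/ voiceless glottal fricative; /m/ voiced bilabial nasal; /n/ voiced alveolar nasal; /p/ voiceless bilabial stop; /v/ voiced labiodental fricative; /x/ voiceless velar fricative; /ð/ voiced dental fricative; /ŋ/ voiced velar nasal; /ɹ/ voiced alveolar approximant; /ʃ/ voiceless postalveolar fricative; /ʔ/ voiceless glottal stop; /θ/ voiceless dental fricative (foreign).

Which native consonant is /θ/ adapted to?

/ð/ is closest: same manner (fricative), place distance 0 (dental→dental), voicing differs (+1); total 1. Next closest is /v/ at distance 2.

ð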